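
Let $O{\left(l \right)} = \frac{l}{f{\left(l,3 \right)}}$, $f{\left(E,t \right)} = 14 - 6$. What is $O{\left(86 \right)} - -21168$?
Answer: $\frac{84715}{4} \approx 21179.0$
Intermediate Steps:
$f{\left(E,t \right)} = 8$
$O{\left(l \right)} = \frac{l}{8}$
$O{\left(86 \right)} - -21168 = \frac{1}{8} \cdot 86 - -21168 = \frac{43}{4} + \left(21186 - 18\right) = \frac{43}{4} + 21168 = \frac{84715}{4}$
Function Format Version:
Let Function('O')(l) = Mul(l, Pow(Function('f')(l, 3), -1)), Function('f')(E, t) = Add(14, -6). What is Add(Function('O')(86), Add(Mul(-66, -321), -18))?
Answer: Rational(84715, 4) ≈ 21179.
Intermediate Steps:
Function('f')(E, t) = 8
Function('O')(l) = Mul(Rational(1, 8), l) (Function('O')(l) = Mul(l, Pow(8, -1)) = Mul(l, Rational(1, 8)) = Mul(Rational(1, 8), l))
Add(Function('O')(86), Add(Mul(-66, -321), -18)) = Add(Mul(Rational(1, 8), 86), Add(Mul(-66, -321), -18)) = Add(Rational(43, 4), Add(21186, -18)) = Add(Rational(43, 4), 21168) = Rational(84715, 4)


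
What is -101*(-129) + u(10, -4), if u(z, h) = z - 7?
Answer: 13032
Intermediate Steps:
u(z, h) = -7 + z
-101*(-129) + u(10, -4) = -101*(-129) + (-7 + 10) = 13029 + 3 = 13032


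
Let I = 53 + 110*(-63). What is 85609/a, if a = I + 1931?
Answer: -85609/4946 ≈ -17.309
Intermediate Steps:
I = -6877 (I = 53 - 6930 = -6877)
a = -4946 (a = -6877 + 1931 = -4946)
85609/a = 85609/(-4946) = 85609*(-1/4946) = -85609/4946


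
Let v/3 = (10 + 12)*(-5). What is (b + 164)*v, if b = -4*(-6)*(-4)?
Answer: -22440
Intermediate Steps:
v = -330 (v = 3*((10 + 12)*(-5)) = 3*(22*(-5)) = 3*(-110) = -330)
b = -96 (b = 24*(-4) = -96)
(b + 164)*v = (-96 + 164)*(-330) = 68*(-330) = -22440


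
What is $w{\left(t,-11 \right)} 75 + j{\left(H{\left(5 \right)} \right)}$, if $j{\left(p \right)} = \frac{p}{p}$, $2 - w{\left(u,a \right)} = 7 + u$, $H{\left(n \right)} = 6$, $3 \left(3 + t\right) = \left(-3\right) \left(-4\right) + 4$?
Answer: $-549$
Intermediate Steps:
$t = \frac{7}{3}$ ($t = -3 + \frac{\left(-3\right) \left(-4\right) + 4}{3} = -3 + \frac{12 + 4}{3} = -3 + \frac{1}{3} \cdot 16 = -3 + \frac{16}{3} = \frac{7}{3} \approx 2.3333$)
$w{\left(u,a \right)} = -5 - u$ ($w{\left(u,a \right)} = 2 - \left(7 + u\right) = -5 - u$)
$j{\left(p \right)} = 1$
$w{\left(t,-11 \right)} 75 + j{\left(H{\left(5 \right)} \right)} = \left(-5 - \frac{7}{3}\right) 75 + 1 = \left(- \frac{22}{3}\right) 75 + 1 = -550 + 1 = -549$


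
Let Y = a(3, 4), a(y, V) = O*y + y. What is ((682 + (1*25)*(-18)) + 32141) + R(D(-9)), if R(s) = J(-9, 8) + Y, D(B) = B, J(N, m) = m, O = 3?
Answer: 32393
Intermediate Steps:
a(y, V) = 4*y (a(y, V) = 3*y + y = 4*y)
Y = 12 (Y = 4*3 = 12)
R(s) = 20 (R(s) = 8 + 12 = 20)
((682 + (1*25)*(-18)) + 32141) + R(D(-9)) = ((682 + (1*25)*(-18)) + 32141) + 20 = ((682 + 25*(-18)) + 32141) + 20 = ((682 - 450) + 32141) + 20 = (232 + 32141) + 20 = 32373 + 20 = 32393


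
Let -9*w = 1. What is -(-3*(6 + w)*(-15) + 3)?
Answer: -268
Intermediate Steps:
w = -1/9 (w = -1/9*1 = -1/9 ≈ -0.11111)
-(-3*(6 + w)*(-15) + 3) = -(-3*(6 - 1/9)*(-15) + 3) = -(-3*53/9*(-15) + 3) = -(-53/3*(-15) + 3) = -(265 + 3) = -1*268 = -268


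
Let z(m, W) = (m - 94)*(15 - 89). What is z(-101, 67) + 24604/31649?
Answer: 456719674/31649 ≈ 14431.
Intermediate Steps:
z(m, W) = 6956 - 74*m (z(m, W) = (-94 + m)*(-74) = 6956 - 74*m)
z(-101, 67) + 24604/31649 = (6956 - 74*(-101)) + 24604/31649 = (6956 + 7474) + 24604*(1/31649) = 14430 + 24604/31649 = 456719674/31649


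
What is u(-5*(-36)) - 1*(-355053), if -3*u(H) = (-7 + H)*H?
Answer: 344673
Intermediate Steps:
u(H) = -H*(-7 + H)/3 (u(H) = -(-7 + H)*H/3 = -H*(-7 + H)/3)
u(-5*(-36)) - 1*(-355053) = (-5*(-36))*(7 - (-5)*(-36))/3 - 1*(-355053) = (1/3)*180*(7 - 1*180) + 355053 = (1/3)*180*(7 - 180) + 355053 = (1/3)*180*(-173) + 355053 = -10380 + 355053 = 344673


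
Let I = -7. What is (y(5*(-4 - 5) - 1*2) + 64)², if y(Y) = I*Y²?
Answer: 237129201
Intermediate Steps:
y(Y) = -7*Y²
(y(5*(-4 - 5) - 1*2) + 64)² = (-7*(5*(-4 - 5) - 1*2)² + 64)² = (-7*(5*(-9) - 2)² + 64)² = (-7*(-45 - 2)² + 64)² = (-7*(-47)² + 64)² = (-7*2209 + 64)² = (-15463 + 64)² = (-15399)² = 237129201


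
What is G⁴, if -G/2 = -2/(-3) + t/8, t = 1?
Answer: 130321/20736 ≈ 6.2848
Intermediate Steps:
G = -19/12 (G = -2*(-2/(-3) + 1/8) = -2*(-2*(-⅓) + 1*(⅛)) = -2*(⅔ + ⅛) = -2*19/24 = -19/12 ≈ -1.5833)
G⁴ = (-19/12)⁴ = 130321/20736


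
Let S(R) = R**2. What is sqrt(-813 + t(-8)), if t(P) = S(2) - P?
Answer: 3*I*sqrt(89) ≈ 28.302*I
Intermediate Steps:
t(P) = 4 - P (t(P) = 2**2 - P = 4 - P)
sqrt(-813 + t(-8)) = sqrt(-813 + (4 - 1*(-8))) = sqrt(-813 + (4 + 8)) = sqrt(-813 + 12) = sqrt(-801) = 3*I*sqrt(89)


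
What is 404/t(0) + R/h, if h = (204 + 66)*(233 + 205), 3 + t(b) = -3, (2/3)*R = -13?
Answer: -5308573/78840 ≈ -67.333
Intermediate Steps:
R = -39/2 (R = (3/2)*(-13) = -39/2 ≈ -19.500)
t(b) = -6 (t(b) = -3 - 3 = -6)
h = 118260 (h = 270*438 = 118260)
404/t(0) + R/h = 404/(-6) - 39/2/118260 = 404*(-⅙) - 39/2*1/118260 = -202/3 - 13/78840 = -5308573/78840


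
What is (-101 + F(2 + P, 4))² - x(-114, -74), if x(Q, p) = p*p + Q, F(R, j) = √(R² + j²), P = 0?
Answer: 4859 - 404*√5 ≈ 3955.6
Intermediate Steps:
x(Q, p) = Q + p² (x(Q, p) = p² + Q = Q + p²)
(-101 + F(2 + P, 4))² - x(-114, -74) = (-101 + √((2 + 0)² + 4²))² - (-114 + (-74)²) = (-101 + √(2² + 16))² - (-114 + 5476) = (-101 + √(4 + 16))² - 1*5362 = (-101 + √20)² - 5362 = (-101 + 2*√5)² - 5362 = -5362 + (-101 + 2*√5)²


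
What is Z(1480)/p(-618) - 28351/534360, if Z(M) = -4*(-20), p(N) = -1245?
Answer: -1734351/14783960 ≈ -0.11731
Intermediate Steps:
Z(M) = 80
Z(1480)/p(-618) - 28351/534360 = 80/(-1245) - 28351/534360 = 80*(-1/1245) - 28351*1/534360 = -16/249 - 28351/534360 = -1734351/14783960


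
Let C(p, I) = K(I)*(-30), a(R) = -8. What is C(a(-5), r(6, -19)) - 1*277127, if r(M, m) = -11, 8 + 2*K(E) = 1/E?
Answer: -3047062/11 ≈ -2.7701e+5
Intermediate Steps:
K(E) = -4 + 1/(2*E)
C(p, I) = 120 - 15/I (C(p, I) = (-4 + 1/(2*I))*(-30) = 120 - 15/I)
C(a(-5), r(6, -19)) - 1*277127 = (120 - 15/(-11)) - 1*277127 = (120 - 15*(-1/11)) - 277127 = (120 + 15/11) - 277127 = 1335/11 - 277127 = -3047062/11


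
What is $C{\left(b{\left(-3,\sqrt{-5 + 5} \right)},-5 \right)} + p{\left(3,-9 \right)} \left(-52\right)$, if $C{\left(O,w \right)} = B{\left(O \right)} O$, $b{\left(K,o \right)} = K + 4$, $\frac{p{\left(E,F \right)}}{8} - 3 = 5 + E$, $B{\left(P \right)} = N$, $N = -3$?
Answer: $-4579$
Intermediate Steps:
$B{\left(P \right)} = -3$
$p{\left(E,F \right)} = 64 + 8 E$ ($p{\left(E,F \right)} = 24 + 8 \left(5 + E\right) = 24 + \left(40 + 8 E\right) = 64 + 8 E$)
$b{\left(K,o \right)} = 4 + K$
$C{\left(O,w \right)} = - 3 O$
$C{\left(b{\left(-3,\sqrt{-5 + 5} \right)},-5 \right)} + p{\left(3,-9 \right)} \left(-52\right) = - 3 \left(4 - 3\right) + \left(64 + 8 \cdot 3\right) \left(-52\right) = \left(-3\right) 1 + \left(64 + 24\right) \left(-52\right) = -3 + 88 \left(-52\right) = -3 - 4576 = -4579$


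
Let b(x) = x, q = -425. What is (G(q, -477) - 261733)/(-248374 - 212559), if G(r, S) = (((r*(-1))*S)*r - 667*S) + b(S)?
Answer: -86214074/460933 ≈ -187.04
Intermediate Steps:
G(r, S) = -666*S - S*r**2 (G(r, S) = (((r*(-1))*S)*r - 667*S) + S = (((-r)*S)*r - 667*S) + S = ((-S*r)*r - 667*S) + S = (-S*r**2 - 667*S) + S = (-667*S - S*r**2) + S = -666*S - S*r**2)
(G(q, -477) - 261733)/(-248374 - 212559) = (-477*(-666 - 1*(-425)**2) - 261733)/(-248374 - 212559) = (-477*(-666 - 1*180625) - 261733)/(-460933) = (-477*(-666 - 180625) - 261733)*(-1/460933) = (-477*(-181291) - 261733)*(-1/460933) = (86475807 - 261733)*(-1/460933) = 86214074*(-1/460933) = -86214074/460933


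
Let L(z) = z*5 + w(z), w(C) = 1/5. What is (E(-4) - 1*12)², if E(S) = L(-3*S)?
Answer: 58081/25 ≈ 2323.2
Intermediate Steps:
w(C) = ⅕ (w(C) = 1*(⅕) = ⅕)
L(z) = ⅕ + 5*z (L(z) = z*5 + ⅕ = 5*z + ⅕ = ⅕ + 5*z)
E(S) = ⅕ - 15*S (E(S) = ⅕ + 5*(-3*S) = ⅕ - 15*S)
(E(-4) - 1*12)² = ((⅕ - 15*(-4)) - 1*12)² = ((⅕ + 60) - 12)² = (301/5 - 12)² = (241/5)² = 58081/25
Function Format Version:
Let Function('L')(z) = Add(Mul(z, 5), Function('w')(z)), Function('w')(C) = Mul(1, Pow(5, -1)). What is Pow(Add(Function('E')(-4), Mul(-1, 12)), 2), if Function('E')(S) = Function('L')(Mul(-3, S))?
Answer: Rational(58081, 25) ≈ 2323.2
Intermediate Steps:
Function('w')(C) = Rational(1, 5) (Function('w')(C) = Mul(1, Rational(1, 5)) = Rational(1, 5))
Function('L')(z) = Add(Rational(1, 5), Mul(5, z)) (Function('L')(z) = Add(Mul(z, 5), Rational(1, 5)) = Add(Mul(5, z), Rational(1, 5)) = Add(Rational(1, 5), Mul(5, z)))
Function('E')(S) = Add(Rational(1, 5), Mul(-15, S)) (Function('E')(S) = Add(Rational(1, 5), Mul(5, Mul(-3, S))) = Add(Rational(1, 5), Mul(-15, S)))
Pow(Add(Function('E')(-4), Mul(-1, 12)), 2) = Pow(Add(Add(Rational(1, 5), Mul(-15, -4)), Mul(-1, 12)), 2) = Pow(Add(Add(Rational(1, 5), 60), -12), 2) = Pow(Add(Rational(301, 5), -12), 2) = Pow(Rational(241, 5), 2) = Rational(58081, 25)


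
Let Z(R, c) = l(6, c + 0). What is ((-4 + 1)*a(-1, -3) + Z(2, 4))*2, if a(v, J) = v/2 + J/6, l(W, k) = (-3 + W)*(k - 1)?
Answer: 24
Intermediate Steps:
l(W, k) = (-1 + k)*(-3 + W) (l(W, k) = (-3 + W)*(-1 + k) = (-1 + k)*(-3 + W))
a(v, J) = v/2 + J/6 (a(v, J) = v*(½) + J*(⅙) = v/2 + J/6)
Z(R, c) = -3 + 3*c (Z(R, c) = 3 - 1*6 - 3*(c + 0) + 6*(c + 0) = 3 - 6 - 3*c + 6*c = -3 + 3*c)
((-4 + 1)*a(-1, -3) + Z(2, 4))*2 = ((-4 + 1)*((½)*(-1) + (⅙)*(-3)) + (-3 + 3*4))*2 = (-3*(-½ - ½) + (-3 + 12))*2 = (-3*(-1) + 9)*2 = (3 + 9)*2 = 12*2 = 24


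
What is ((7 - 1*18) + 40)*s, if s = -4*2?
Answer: -232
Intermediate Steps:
s = -8
((7 - 1*18) + 40)*s = ((7 - 1*18) + 40)*(-8) = ((7 - 18) + 40)*(-8) = (-11 + 40)*(-8) = 29*(-8) = -232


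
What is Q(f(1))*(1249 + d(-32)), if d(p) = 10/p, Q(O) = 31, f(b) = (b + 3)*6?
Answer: 619349/16 ≈ 38709.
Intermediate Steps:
f(b) = 18 + 6*b (f(b) = (3 + b)*6 = 18 + 6*b)
Q(f(1))*(1249 + d(-32)) = 31*(1249 + 10/(-32)) = 31*(1249 + 10*(-1/32)) = 31*(1249 - 5/16) = 31*(19979/16) = 619349/16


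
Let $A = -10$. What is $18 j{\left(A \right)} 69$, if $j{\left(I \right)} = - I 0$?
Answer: $0$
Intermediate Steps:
$j{\left(I \right)} = 0$
$18 j{\left(A \right)} 69 = 18 \cdot 0 \cdot 69 = 0 \cdot 69 = 0$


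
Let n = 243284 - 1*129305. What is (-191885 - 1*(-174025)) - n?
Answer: -131839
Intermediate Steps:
n = 113979 (n = 243284 - 129305 = 113979)
(-191885 - 1*(-174025)) - n = (-191885 - 1*(-174025)) - 1*113979 = (-191885 + 174025) - 113979 = -17860 - 113979 = -131839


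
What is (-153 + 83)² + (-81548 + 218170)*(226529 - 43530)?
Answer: 25001694278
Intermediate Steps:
(-153 + 83)² + (-81548 + 218170)*(226529 - 43530) = (-70)² + 136622*182999 = 4900 + 25001689378 = 25001694278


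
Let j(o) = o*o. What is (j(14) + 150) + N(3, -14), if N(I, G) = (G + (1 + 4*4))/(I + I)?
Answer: 693/2 ≈ 346.50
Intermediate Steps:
j(o) = o²
N(I, G) = (17 + G)/(2*I) (N(I, G) = (G + (1 + 16))/((2*I)) = (G + 17)*(1/(2*I)) = (17 + G)*(1/(2*I)) = (17 + G)/(2*I))
(j(14) + 150) + N(3, -14) = (14² + 150) + (½)*(17 - 14)/3 = (196 + 150) + (½)*(⅓)*3 = 346 + ½ = 693/2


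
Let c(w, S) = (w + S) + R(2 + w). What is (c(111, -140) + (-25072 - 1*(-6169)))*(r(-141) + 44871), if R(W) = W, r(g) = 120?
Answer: -846685629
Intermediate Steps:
c(w, S) = 2 + S + 2*w (c(w, S) = (w + S) + (2 + w) = (S + w) + (2 + w) = 2 + S + 2*w)
(c(111, -140) + (-25072 - 1*(-6169)))*(r(-141) + 44871) = ((2 - 140 + 2*111) + (-25072 - 1*(-6169)))*(120 + 44871) = ((2 - 140 + 222) + (-25072 + 6169))*44991 = (84 - 18903)*44991 = -18819*44991 = -846685629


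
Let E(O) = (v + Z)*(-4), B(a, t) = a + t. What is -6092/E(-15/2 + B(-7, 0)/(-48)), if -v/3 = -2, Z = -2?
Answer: 1523/4 ≈ 380.75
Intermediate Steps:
v = 6 (v = -3*(-2) = 6)
E(O) = -16 (E(O) = (6 - 2)*(-4) = 4*(-4) = -16)
-6092/E(-15/2 + B(-7, 0)/(-48)) = -6092/(-16) = -6092*(-1/16) = 1523/4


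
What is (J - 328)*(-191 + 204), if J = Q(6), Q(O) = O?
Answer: -4186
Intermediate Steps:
J = 6
(J - 328)*(-191 + 204) = (6 - 328)*(-191 + 204) = -322*13 = -4186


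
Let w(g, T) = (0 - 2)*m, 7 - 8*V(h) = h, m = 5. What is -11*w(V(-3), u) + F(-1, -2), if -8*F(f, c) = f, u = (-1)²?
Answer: 881/8 ≈ 110.13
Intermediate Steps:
V(h) = 7/8 - h/8
u = 1
F(f, c) = -f/8
w(g, T) = -10 (w(g, T) = (0 - 2)*5 = -2*5 = -10)
-11*w(V(-3), u) + F(-1, -2) = -11*(-10) - ⅛*(-1) = 110 + ⅛ = 881/8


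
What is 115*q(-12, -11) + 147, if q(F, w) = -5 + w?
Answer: -1693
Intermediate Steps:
115*q(-12, -11) + 147 = 115*(-5 - 11) + 147 = 115*(-16) + 147 = -1840 + 147 = -1693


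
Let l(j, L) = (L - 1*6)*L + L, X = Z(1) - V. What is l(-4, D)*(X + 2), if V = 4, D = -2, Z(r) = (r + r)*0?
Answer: -28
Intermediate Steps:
Z(r) = 0 (Z(r) = (2*r)*0 = 0)
X = -4 (X = 0 - 1*4 = 0 - 4 = -4)
l(j, L) = L + L*(-6 + L) (l(j, L) = (L - 6)*L + L = (-6 + L)*L + L = L*(-6 + L) + L = L + L*(-6 + L))
l(-4, D)*(X + 2) = (-2*(-5 - 2))*(-4 + 2) = -2*(-7)*(-2) = 14*(-2) = -28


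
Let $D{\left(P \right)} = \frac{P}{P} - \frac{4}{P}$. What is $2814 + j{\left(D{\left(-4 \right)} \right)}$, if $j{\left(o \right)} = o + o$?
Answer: $2818$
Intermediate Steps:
$D{\left(P \right)} = 1 - \frac{4}{P}$
$j{\left(o \right)} = 2 o$
$2814 + j{\left(D{\left(-4 \right)} \right)} = 2814 + 2 \frac{-4 - 4}{-4} = 2814 + 2 \left(\left(- \frac{1}{4}\right) \left(-8\right)\right) = 2814 + 2 \cdot 2 = 2814 + 4 = 2818$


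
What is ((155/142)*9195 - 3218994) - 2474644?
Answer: -807071371/142 ≈ -5.6836e+6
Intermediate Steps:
((155/142)*9195 - 3218994) - 2474644 = (1425225/142 - 3218994) - 2474644 = -455671923/142 - 2474644 = -807071371/142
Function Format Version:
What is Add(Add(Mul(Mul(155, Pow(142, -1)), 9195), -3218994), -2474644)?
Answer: Rational(-807071371, 142) ≈ -5.6836e+6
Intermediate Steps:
Add(Add(Mul(Mul(155, Pow(142, -1)), 9195), -3218994), -2474644) = Add(Add(Mul(Mul(155, Rational(1, 142)), 9195), -3218994), -2474644) = Add(Add(Mul(Rational(155, 142), 9195), -3218994), -2474644) = Add(Add(Rational(1425225, 142), -3218994), -2474644) = Add(Rational(-455671923, 142), -2474644) = Rational(-807071371, 142)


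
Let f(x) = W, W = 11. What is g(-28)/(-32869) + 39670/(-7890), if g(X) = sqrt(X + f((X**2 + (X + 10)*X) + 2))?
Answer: -3967/789 - I*sqrt(17)/32869 ≈ -5.0279 - 0.00012544*I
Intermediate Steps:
f(x) = 11
g(X) = sqrt(11 + X) (g(X) = sqrt(X + 11) = sqrt(11 + X))
g(-28)/(-32869) + 39670/(-7890) = sqrt(11 - 28)/(-32869) + 39670/(-7890) = sqrt(-17)*(-1/32869) + 39670*(-1/7890) = (I*sqrt(17))*(-1/32869) - 3967/789 = -I*sqrt(17)/32869 - 3967/789 = -3967/789 - I*sqrt(17)/32869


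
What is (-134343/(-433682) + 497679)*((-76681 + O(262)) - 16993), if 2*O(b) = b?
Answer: -20189812098375603/433682 ≈ -4.6554e+10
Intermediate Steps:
O(b) = b/2
(-134343/(-433682) + 497679)*((-76681 + O(262)) - 16993) = (-134343/(-433682) + 497679)*((-76681 + (1/2)*262) - 16993) = (-134343*(-1/433682) + 497679)*((-76681 + 131) - 16993) = (134343/433682 + 497679)*(-76550 - 16993) = (215834558421/433682)*(-93543) = -20189812098375603/433682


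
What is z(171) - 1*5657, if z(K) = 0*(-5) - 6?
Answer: -5663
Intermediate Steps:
z(K) = -6 (z(K) = 0 - 6 = -6)
z(171) - 1*5657 = -6 - 1*5657 = -6 - 5657 = -5663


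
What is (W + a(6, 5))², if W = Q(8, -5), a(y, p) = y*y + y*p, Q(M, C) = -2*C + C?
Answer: 5041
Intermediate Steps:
Q(M, C) = -C
a(y, p) = y² + p*y
W = 5 (W = -1*(-5) = 5)
(W + a(6, 5))² = (5 + 6*(5 + 6))² = (5 + 6*11)² = (5 + 66)² = 71² = 5041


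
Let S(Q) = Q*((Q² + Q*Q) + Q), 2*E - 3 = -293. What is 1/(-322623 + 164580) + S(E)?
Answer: -960304827676/158043 ≈ -6.0762e+6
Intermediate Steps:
E = -145 (E = 3/2 + (½)*(-293) = 3/2 - 293/2 = -145)
S(Q) = Q*(Q + 2*Q²) (S(Q) = Q*((Q² + Q²) + Q) = Q*(2*Q² + Q) = Q*(Q + 2*Q²))
1/(-322623 + 164580) + S(E) = 1/(-322623 + 164580) + (-145)²*(1 + 2*(-145)) = 1/(-158043) + 21025*(1 - 290) = -1/158043 + 21025*(-289) = -1/158043 - 6076225 = -960304827676/158043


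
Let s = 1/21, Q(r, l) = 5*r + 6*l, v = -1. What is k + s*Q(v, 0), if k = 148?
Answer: 3103/21 ≈ 147.76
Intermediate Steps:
s = 1/21 ≈ 0.047619
k + s*Q(v, 0) = 148 + (5*(-1) + 6*0)/21 = 148 + (-5 + 0)/21 = 148 + (1/21)*(-5) = 148 - 5/21 = 3103/21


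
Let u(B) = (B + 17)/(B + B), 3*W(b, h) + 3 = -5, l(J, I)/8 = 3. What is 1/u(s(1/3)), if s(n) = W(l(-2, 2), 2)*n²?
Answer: -16/451 ≈ -0.035477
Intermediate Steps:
l(J, I) = 24 (l(J, I) = 8*3 = 24)
W(b, h) = -8/3 (W(b, h) = -1 + (⅓)*(-5) = -1 - 5/3 = -8/3)
s(n) = -8*n²/3
u(B) = (17 + B)/(2*B) (u(B) = (17 + B)/((2*B)) = (17 + B)*(1/(2*B)) = (17 + B)/(2*B))
1/u(s(1/3)) = 1/((17 - 8*(1/3)²/3)/(2*((-8*(1/3)²/3)))) = 1/((17 - 8*(⅓)²/3)/(2*((-8*(⅓)²/3)))) = 1/((17 - 8/3*⅑)/(2*((-8/3*⅑)))) = 1/((17 - 8/27)/(2*(-8/27))) = 1/((½)*(-27/8)*(451/27)) = 1/(-451/16) = -16/451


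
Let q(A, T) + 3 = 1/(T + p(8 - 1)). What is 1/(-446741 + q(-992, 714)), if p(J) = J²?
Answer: -763/340865671 ≈ -2.2384e-6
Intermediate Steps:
q(A, T) = -3 + 1/(49 + T) (q(A, T) = -3 + 1/(T + (8 - 1)²) = -3 + 1/(T + 7²) = -3 + 1/(T + 49) = -3 + 1/(49 + T))
1/(-446741 + q(-992, 714)) = 1/(-446741 + (-146 - 3*714)/(49 + 714)) = 1/(-446741 + (-146 - 2142)/763) = 1/(-446741 + (1/763)*(-2288)) = 1/(-446741 - 2288/763) = 1/(-340865671/763) = -763/340865671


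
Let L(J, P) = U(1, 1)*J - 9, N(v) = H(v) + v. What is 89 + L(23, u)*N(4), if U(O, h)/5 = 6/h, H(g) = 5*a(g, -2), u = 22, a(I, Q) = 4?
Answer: 16433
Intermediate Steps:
H(g) = 20 (H(g) = 5*4 = 20)
N(v) = 20 + v
U(O, h) = 30/h (U(O, h) = 5*(6/h) = 30/h)
L(J, P) = -9 + 30*J (L(J, P) = (30/1)*J - 9 = (30*1)*J - 9 = 30*J - 9 = -9 + 30*J)
89 + L(23, u)*N(4) = 89 + (-9 + 30*23)*(20 + 4) = 89 + (-9 + 690)*24 = 89 + 681*24 = 89 + 16344 = 16433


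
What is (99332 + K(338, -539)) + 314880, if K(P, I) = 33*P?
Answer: 425366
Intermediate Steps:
(99332 + K(338, -539)) + 314880 = (99332 + 33*338) + 314880 = (99332 + 11154) + 314880 = 110486 + 314880 = 425366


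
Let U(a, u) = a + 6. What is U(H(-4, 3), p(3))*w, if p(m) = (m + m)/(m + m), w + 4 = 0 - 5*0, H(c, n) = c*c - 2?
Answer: -80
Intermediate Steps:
H(c, n) = -2 + c² (H(c, n) = c² - 2 = -2 + c²)
w = -4 (w = -4 + (0 - 5*0) = -4 + (0 + 0) = -4 + 0 = -4)
p(m) = 1 (p(m) = (2*m)/((2*m)) = (2*m)*(1/(2*m)) = 1)
U(a, u) = 6 + a
U(H(-4, 3), p(3))*w = (6 + (-2 + (-4)²))*(-4) = (6 + (-2 + 16))*(-4) = (6 + 14)*(-4) = 20*(-4) = -80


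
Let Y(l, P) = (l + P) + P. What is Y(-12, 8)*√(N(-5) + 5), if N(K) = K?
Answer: 0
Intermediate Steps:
Y(l, P) = l + 2*P (Y(l, P) = (P + l) + P = l + 2*P)
Y(-12, 8)*√(N(-5) + 5) = (-12 + 2*8)*√(-5 + 5) = (-12 + 16)*√0 = 4*0 = 0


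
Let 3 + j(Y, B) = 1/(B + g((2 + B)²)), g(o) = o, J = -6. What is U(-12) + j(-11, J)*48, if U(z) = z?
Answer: -756/5 ≈ -151.20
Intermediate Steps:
j(Y, B) = -3 + 1/(B + (2 + B)²)
U(-12) + j(-11, J)*48 = -12 + ((1 - 3*(-6) - 3*(2 - 6)²)/(-6 + (2 - 6)²))*48 = -12 + ((1 + 18 - 3*(-4)²)/(-6 + (-4)²))*48 = -12 + ((1 + 18 - 3*16)/(-6 + 16))*48 = -12 + ((1 + 18 - 48)/10)*48 = -12 + ((⅒)*(-29))*48 = -12 - 29/10*48 = -12 - 696/5 = -756/5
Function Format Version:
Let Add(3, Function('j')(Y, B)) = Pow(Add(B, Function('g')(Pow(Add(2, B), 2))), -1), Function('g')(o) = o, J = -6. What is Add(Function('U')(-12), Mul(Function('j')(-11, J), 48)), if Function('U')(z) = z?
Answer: Rational(-756, 5) ≈ -151.20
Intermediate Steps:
Function('j')(Y, B) = Add(-3, Pow(Add(B, Pow(Add(2, B), 2)), -1))
Add(Function('U')(-12), Mul(Function('j')(-11, J), 48)) = Add(-12, Mul(Mul(Pow(Add(-6, Pow(Add(2, -6), 2)), -1), Add(1, Mul(-3, -6), Mul(-3, Pow(Add(2, -6), 2)))), 48)) = Add(-12, Mul(Mul(Pow(Add(-6, Pow(-4, 2)), -1), Add(1, 18, Mul(-3, Pow(-4, 2)))), 48)) = Add(-12, Mul(Mul(Pow(Add(-6, 16), -1), Add(1, 18, Mul(-3, 16))), 48)) = Add(-12, Mul(Mul(Pow(10, -1), Add(1, 18, -48)), 48)) = Add(-12, Mul(Mul(Rational(1, 10), -29), 48)) = Add(-12, Mul(Rational(-29, 10), 48)) = Add(-12, Rational(-696, 5)) = Rational(-756, 5)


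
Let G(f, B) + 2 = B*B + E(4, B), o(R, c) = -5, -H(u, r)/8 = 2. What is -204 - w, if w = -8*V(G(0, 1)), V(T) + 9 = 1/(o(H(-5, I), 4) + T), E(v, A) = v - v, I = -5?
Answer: -832/3 ≈ -277.33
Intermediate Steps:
H(u, r) = -16 (H(u, r) = -8*2 = -16)
E(v, A) = 0
G(f, B) = -2 + B² (G(f, B) = -2 + (B*B + 0) = -2 + (B² + 0) = -2 + B²)
V(T) = -9 + 1/(-5 + T)
w = 220/3 (w = -8*(46 - 9*(-2 + 1²))/(-5 + (-2 + 1²)) = -8*(46 - 9*(-2 + 1))/(-5 + (-2 + 1)) = -8*(46 - 9*(-1))/(-5 - 1) = -8*(46 + 9)/(-6) = -(-4)*55/3 = -8*(-55/6) = 220/3 ≈ 73.333)
-204 - w = -204 - 1*220/3 = -204 - 220/3 = -832/3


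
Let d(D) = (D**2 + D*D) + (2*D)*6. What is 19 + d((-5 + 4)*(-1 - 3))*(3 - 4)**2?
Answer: 99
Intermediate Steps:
d(D) = 2*D**2 + 12*D (d(D) = (D**2 + D**2) + 12*D = 2*D**2 + 12*D)
19 + d((-5 + 4)*(-1 - 3))*(3 - 4)**2 = 19 + (2*((-5 + 4)*(-1 - 3))*(6 + (-5 + 4)*(-1 - 3)))*(3 - 4)**2 = 19 + (2*(-1*(-4))*(6 - 1*(-4)))*(-1)**2 = 19 + (2*4*(6 + 4))*1 = 19 + (2*4*10)*1 = 19 + 80*1 = 19 + 80 = 99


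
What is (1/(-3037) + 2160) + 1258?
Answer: 10380465/3037 ≈ 3418.0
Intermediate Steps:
(1/(-3037) + 2160) + 1258 = (-1/3037 + 2160) + 1258 = 6559919/3037 + 1258 = 10380465/3037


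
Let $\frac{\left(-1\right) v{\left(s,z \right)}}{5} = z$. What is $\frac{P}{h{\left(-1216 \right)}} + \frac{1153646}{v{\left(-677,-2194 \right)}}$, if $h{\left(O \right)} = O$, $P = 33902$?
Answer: $\frac{257732149}{3334880} \approx 77.284$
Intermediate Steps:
$v{\left(s,z \right)} = - 5 z$
$\frac{P}{h{\left(-1216 \right)}} + \frac{1153646}{v{\left(-677,-2194 \right)}} = \frac{33902}{-1216} + \frac{1153646}{\left(-5\right) \left(-2194\right)} = 33902 \left(- \frac{1}{1216}\right) + \frac{1153646}{10970} = - \frac{16951}{608} + 1153646 \cdot \frac{1}{10970} = - \frac{16951}{608} + \frac{576823}{5485} = \frac{257732149}{3334880}$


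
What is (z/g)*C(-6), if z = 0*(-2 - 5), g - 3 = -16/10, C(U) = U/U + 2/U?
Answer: 0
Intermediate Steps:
C(U) = 1 + 2/U
g = 7/5 (g = 3 - 16/10 = 3 - 16*1/10 = 3 - 8/5 = 7/5 ≈ 1.4000)
z = 0 (z = 0*(-7) = 0)
(z/g)*C(-6) = (0/(7/5))*((2 - 6)/(-6)) = (0*(5/7))*(-1/6*(-4)) = 0*(2/3) = 0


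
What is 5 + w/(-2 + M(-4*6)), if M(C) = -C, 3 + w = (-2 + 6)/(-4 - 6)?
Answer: 533/110 ≈ 4.8455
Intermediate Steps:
w = -17/5 (w = -3 + (-2 + 6)/(-4 - 6) = -3 + 4/(-10) = -3 + 4*(-⅒) = -3 - ⅖ = -17/5 ≈ -3.4000)
5 + w/(-2 + M(-4*6)) = 5 - 17/(5*(-2 - (-4)*6)) = 5 - 17/(5*(-2 - 1*(-24))) = 5 - 17/(5*(-2 + 24)) = 5 - 17/5/22 = 5 - 17/5*1/22 = 5 - 17/110 = 533/110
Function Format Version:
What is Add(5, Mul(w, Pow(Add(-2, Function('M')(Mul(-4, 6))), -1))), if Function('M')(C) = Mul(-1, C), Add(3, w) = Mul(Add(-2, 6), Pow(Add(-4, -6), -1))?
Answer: Rational(533, 110) ≈ 4.8455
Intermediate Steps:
w = Rational(-17, 5) (w = Add(-3, Mul(Add(-2, 6), Pow(Add(-4, -6), -1))) = Add(-3, Mul(4, Pow(-10, -1))) = Add(-3, Mul(4, Rational(-1, 10))) = Add(-3, Rational(-2, 5)) = Rational(-17, 5) ≈ -3.4000)
Add(5, Mul(w, Pow(Add(-2, Function('M')(Mul(-4, 6))), -1))) = Add(5, Mul(Rational(-17, 5), Pow(Add(-2, Mul(-1, Mul(-4, 6))), -1))) = Add(5, Mul(Rational(-17, 5), Pow(Add(-2, Mul(-1, -24)), -1))) = Add(5, Mul(Rational(-17, 5), Pow(Add(-2, 24), -1))) = Add(5, Mul(Rational(-17, 5), Pow(22, -1))) = Add(5, Mul(Rational(-17, 5), Rational(1, 22))) = Add(5, Rational(-17, 110)) = Rational(533, 110)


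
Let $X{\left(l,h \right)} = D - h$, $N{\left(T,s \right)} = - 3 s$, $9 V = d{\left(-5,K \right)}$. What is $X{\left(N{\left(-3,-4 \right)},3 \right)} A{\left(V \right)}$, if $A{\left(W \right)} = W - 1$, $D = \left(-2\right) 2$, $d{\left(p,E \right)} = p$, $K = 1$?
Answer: $\frac{98}{9} \approx 10.889$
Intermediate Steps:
$V = - \frac{5}{9}$ ($V = \frac{1}{9} \left(-5\right) = - \frac{5}{9} \approx -0.55556$)
$D = -4$
$X{\left(l,h \right)} = -4 - h$
$A{\left(W \right)} = -1 + W$ ($A{\left(W \right)} = W - 1 = -1 + W$)
$X{\left(N{\left(-3,-4 \right)},3 \right)} A{\left(V \right)} = \left(-4 - 3\right) \left(-1 - \frac{5}{9}\right) = \left(-4 - 3\right) \left(- \frac{14}{9}\right) = \left(-7\right) \left(- \frac{14}{9}\right) = \frac{98}{9}$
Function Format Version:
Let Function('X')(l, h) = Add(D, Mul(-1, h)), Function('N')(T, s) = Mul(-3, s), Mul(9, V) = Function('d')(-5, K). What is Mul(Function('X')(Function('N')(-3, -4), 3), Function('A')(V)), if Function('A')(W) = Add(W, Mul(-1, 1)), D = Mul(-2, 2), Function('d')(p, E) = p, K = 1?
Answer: Rational(98, 9) ≈ 10.889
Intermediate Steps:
V = Rational(-5, 9) (V = Mul(Rational(1, 9), -5) = Rational(-5, 9) ≈ -0.55556)
D = -4
Function('X')(l, h) = Add(-4, Mul(-1, h))
Function('A')(W) = Add(-1, W) (Function('A')(W) = Add(W, -1) = Add(-1, W))
Mul(Function('X')(Function('N')(-3, -4), 3), Function('A')(V)) = Mul(Add(-4, Mul(-1, 3)), Add(-1, Rational(-5, 9))) = Mul(Add(-4, -3), Rational(-14, 9)) = Mul(-7, Rational(-14, 9)) = Rational(98, 9)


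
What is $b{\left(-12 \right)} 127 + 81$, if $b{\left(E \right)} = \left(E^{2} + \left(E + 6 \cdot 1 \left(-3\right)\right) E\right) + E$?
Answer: $62565$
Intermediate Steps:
$b{\left(E \right)} = E + E^{2} + E \left(-18 + E\right)$ ($b{\left(E \right)} = \left(E^{2} + \left(E + 6 \left(-3\right)\right) E\right) + E = \left(E^{2} + \left(E - 18\right) E\right) + E = \left(E^{2} + \left(-18 + E\right) E\right) + E = \left(E^{2} + E \left(-18 + E\right)\right) + E = E + E^{2} + E \left(-18 + E\right)$)
$b{\left(-12 \right)} 127 + 81 = - 12 \left(-17 + 2 \left(-12\right)\right) 127 + 81 = - 12 \left(-17 - 24\right) 127 + 81 = \left(-12\right) \left(-41\right) 127 + 81 = 492 \cdot 127 + 81 = 62484 + 81 = 62565$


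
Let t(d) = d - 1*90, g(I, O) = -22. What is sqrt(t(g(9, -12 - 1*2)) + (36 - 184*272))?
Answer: 2*I*sqrt(12531) ≈ 223.88*I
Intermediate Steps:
t(d) = -90 + d (t(d) = d - 90 = -90 + d)
sqrt(t(g(9, -12 - 1*2)) + (36 - 184*272)) = sqrt((-90 - 22) + (36 - 184*272)) = sqrt(-112 + (36 - 50048)) = sqrt(-112 - 50012) = sqrt(-50124) = 2*I*sqrt(12531)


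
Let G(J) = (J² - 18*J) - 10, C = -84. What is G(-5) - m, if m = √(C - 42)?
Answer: 105 - 3*I*√14 ≈ 105.0 - 11.225*I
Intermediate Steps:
G(J) = -10 + J² - 18*J
m = 3*I*√14 (m = √(-84 - 42) = √(-126) = 3*I*√14 ≈ 11.225*I)
G(-5) - m = (-10 + (-5)² - 18*(-5)) - 3*I*√14 = (-10 + 25 + 90) - 3*I*√14 = 105 - 3*I*√14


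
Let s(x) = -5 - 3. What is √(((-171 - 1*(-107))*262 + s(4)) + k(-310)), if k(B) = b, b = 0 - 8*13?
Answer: 4*I*√1055 ≈ 129.92*I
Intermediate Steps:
s(x) = -8
b = -104 (b = 0 - 104 = -104)
k(B) = -104
√(((-171 - 1*(-107))*262 + s(4)) + k(-310)) = √(((-171 - 1*(-107))*262 - 8) - 104) = √(((-171 + 107)*262 - 8) - 104) = √((-64*262 - 8) - 104) = √((-16768 - 8) - 104) = √(-16776 - 104) = √(-16880) = 4*I*√1055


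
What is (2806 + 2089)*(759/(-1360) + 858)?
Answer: 1141632459/272 ≈ 4.1972e+6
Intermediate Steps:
(2806 + 2089)*(759/(-1360) + 858) = 4895*(759*(-1/1360) + 858) = 4895*(-759/1360 + 858) = 4895*(1166121/1360) = 1141632459/272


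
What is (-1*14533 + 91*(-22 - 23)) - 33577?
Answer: -52205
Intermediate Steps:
(-1*14533 + 91*(-22 - 23)) - 33577 = (-14533 + 91*(-45)) - 33577 = (-14533 - 4095) - 33577 = -18628 - 33577 = -52205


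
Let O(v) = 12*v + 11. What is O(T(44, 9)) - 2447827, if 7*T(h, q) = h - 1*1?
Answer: -17134196/7 ≈ -2.4477e+6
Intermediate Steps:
T(h, q) = -⅐ + h/7 (T(h, q) = (h - 1*1)/7 = (h - 1)/7 = (-1 + h)/7 = -⅐ + h/7)
O(v) = 11 + 12*v
O(T(44, 9)) - 2447827 = (11 + 12*(-⅐ + (⅐)*44)) - 2447827 = (11 + 12*(-⅐ + 44/7)) - 2447827 = (11 + 12*(43/7)) - 2447827 = (11 + 516/7) - 2447827 = 593/7 - 2447827 = -17134196/7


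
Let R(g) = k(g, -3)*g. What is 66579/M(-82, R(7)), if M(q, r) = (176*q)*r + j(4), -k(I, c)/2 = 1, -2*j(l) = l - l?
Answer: 66579/202048 ≈ 0.32952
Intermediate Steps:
j(l) = 0 (j(l) = -(l - l)/2 = -1/2*0 = 0)
k(I, c) = -2 (k(I, c) = -2*1 = -2)
R(g) = -2*g
M(q, r) = 176*q*r (M(q, r) = (176*q)*r + 0 = 176*q*r + 0 = 176*q*r)
66579/M(-82, R(7)) = 66579/((176*(-82)*(-2*7))) = 66579/((176*(-82)*(-14))) = 66579/202048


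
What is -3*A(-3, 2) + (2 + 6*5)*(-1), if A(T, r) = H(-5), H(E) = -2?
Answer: -26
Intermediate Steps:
A(T, r) = -2
-3*A(-3, 2) + (2 + 6*5)*(-1) = -3*(-2) + (2 + 6*5)*(-1) = 6 + (2 + 30)*(-1) = 6 + 32*(-1) = 6 - 32 = -26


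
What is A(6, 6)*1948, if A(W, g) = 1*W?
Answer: 11688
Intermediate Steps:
A(W, g) = W
A(6, 6)*1948 = 6*1948 = 11688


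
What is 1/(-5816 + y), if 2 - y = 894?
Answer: -1/6708 ≈ -0.00014908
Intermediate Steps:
y = -892 (y = 2 - 1*894 = 2 - 894 = -892)
1/(-5816 + y) = 1/(-5816 - 892) = 1/(-6708) = -1/6708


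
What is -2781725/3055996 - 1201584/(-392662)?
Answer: 1289879097857/599986750676 ≈ 2.1498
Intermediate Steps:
-2781725/3055996 - 1201584/(-392662) = -2781725*1/3055996 - 1201584*(-1/392662) = -2781725/3055996 + 600792/196331 = 1289879097857/599986750676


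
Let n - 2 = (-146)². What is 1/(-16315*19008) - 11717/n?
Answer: -55054902563/100167312960 ≈ -0.54963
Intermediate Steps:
n = 21318 (n = 2 + (-146)² = 2 + 21316 = 21318)
1/(-16315*19008) - 11717/n = 1/(-16315*19008) - 11717/21318 = -1/16315*1/19008 - 11717*1/21318 = -1/310115520 - 11717/21318 = -55054902563/100167312960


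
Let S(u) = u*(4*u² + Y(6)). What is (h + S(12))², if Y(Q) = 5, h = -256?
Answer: 45104656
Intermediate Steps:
S(u) = u*(5 + 4*u²) (S(u) = u*(4*u² + 5) = u*(5 + 4*u²))
(h + S(12))² = (-256 + 12*(5 + 4*12²))² = (-256 + 12*(5 + 4*144))² = (-256 + 12*(5 + 576))² = (-256 + 12*581)² = (-256 + 6972)² = 6716² = 45104656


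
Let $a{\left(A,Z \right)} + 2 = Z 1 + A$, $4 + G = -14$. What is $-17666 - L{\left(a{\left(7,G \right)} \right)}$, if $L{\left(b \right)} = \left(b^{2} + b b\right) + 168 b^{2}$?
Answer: $-46396$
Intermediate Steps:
$G = -18$ ($G = -4 - 14 = -18$)
$a{\left(A,Z \right)} = -2 + A + Z$ ($a{\left(A,Z \right)} = -2 + \left(Z 1 + A\right) = -2 + \left(Z + A\right) = -2 + \left(A + Z\right) = -2 + A + Z$)
$L{\left(b \right)} = 170 b^{2}$ ($L{\left(b \right)} = \left(b^{2} + b^{2}\right) + 168 b^{2} = 2 b^{2} + 168 b^{2} = 170 b^{2}$)
$-17666 - L{\left(a{\left(7,G \right)} \right)} = -17666 - 170 \left(-2 + 7 - 18\right)^{2} = -17666 - 170 \left(-13\right)^{2} = -17666 - 170 \cdot 169 = -17666 - 28730 = -46396$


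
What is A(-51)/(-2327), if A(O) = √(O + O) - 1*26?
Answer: 2/179 - I*√102/2327 ≈ 0.011173 - 0.0043401*I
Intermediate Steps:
A(O) = -26 + √2*√O (A(O) = √(2*O) - 26 = √2*√O - 26 = -26 + √2*√O)
A(-51)/(-2327) = (-26 + √2*√(-51))/(-2327) = (-26 + √2*(I*√51))*(-1/2327) = (-26 + I*√102)*(-1/2327) = 2/179 - I*√102/2327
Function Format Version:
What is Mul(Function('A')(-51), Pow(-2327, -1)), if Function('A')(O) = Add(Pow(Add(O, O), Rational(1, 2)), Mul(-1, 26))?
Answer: Add(Rational(2, 179), Mul(Rational(-1, 2327), I, Pow(102, Rational(1, 2)))) ≈ Add(0.011173, Mul(-0.0043401, I))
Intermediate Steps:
Function('A')(O) = Add(-26, Mul(Pow(2, Rational(1, 2)), Pow(O, Rational(1, 2)))) (Function('A')(O) = Add(Pow(Mul(2, O), Rational(1, 2)), -26) = Add(Mul(Pow(2, Rational(1, 2)), Pow(O, Rational(1, 2))), -26) = Add(-26, Mul(Pow(2, Rational(1, 2)), Pow(O, Rational(1, 2)))))
Mul(Function('A')(-51), Pow(-2327, -1)) = Mul(Add(-26, Mul(Pow(2, Rational(1, 2)), Pow(-51, Rational(1, 2)))), Pow(-2327, -1)) = Mul(Add(-26, Mul(Pow(2, Rational(1, 2)), Mul(I, Pow(51, Rational(1, 2))))), Rational(-1, 2327)) = Mul(Add(-26, Mul(I, Pow(102, Rational(1, 2)))), Rational(-1, 2327)) = Add(Rational(2, 179), Mul(Rational(-1, 2327), I, Pow(102, Rational(1, 2))))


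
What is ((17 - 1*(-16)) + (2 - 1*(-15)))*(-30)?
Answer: -1500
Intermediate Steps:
((17 - 1*(-16)) + (2 - 1*(-15)))*(-30) = ((17 + 16) + (2 + 15))*(-30) = (33 + 17)*(-30) = 50*(-30) = -1500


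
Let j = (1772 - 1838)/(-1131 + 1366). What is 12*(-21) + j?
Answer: -59286/235 ≈ -252.28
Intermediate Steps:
j = -66/235 ≈ -0.28085
12*(-21) + j = 12*(-21) - 66/235 = -252 - 66/235 = -59286/235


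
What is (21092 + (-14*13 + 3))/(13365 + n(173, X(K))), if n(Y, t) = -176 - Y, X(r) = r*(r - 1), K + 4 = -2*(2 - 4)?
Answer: 20913/13016 ≈ 1.6067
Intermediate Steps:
K = 0 (K = -4 - 2*(2 - 4) = -4 - 2*(-2) = -4 + 4 = 0)
X(r) = r*(-1 + r)
(21092 + (-14*13 + 3))/(13365 + n(173, X(K))) = (21092 + (-14*13 + 3))/(13365 + (-176 - 1*173)) = (21092 + (-182 + 3))/(13365 + (-176 - 173)) = (21092 - 179)/(13365 - 349) = 20913/13016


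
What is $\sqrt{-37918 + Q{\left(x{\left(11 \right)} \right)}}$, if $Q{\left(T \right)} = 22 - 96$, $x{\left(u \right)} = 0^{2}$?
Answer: $2 i \sqrt{9498} \approx 194.92 i$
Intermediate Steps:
$x{\left(u \right)} = 0$
$Q{\left(T \right)} = -74$
$\sqrt{-37918 + Q{\left(x{\left(11 \right)} \right)}} = \sqrt{-37918 - 74} = \sqrt{-37992} = 2 i \sqrt{9498}$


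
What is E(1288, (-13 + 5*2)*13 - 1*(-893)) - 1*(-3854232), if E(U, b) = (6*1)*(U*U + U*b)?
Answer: 20407608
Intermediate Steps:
E(U, b) = 6*U² + 6*U*b (E(U, b) = 6*(U² + U*b) = 6*U² + 6*U*b)
E(1288, (-13 + 5*2)*13 - 1*(-893)) - 1*(-3854232) = 6*1288*(1288 + ((-13 + 5*2)*13 - 1*(-893))) - 1*(-3854232) = 6*1288*(1288 + ((-13 + 10)*13 + 893)) + 3854232 = 6*1288*(1288 + (-3*13 + 893)) + 3854232 = 6*1288*(1288 + (-39 + 893)) + 3854232 = 6*1288*(1288 + 854) + 3854232 = 6*1288*2142 + 3854232 = 16553376 + 3854232 = 20407608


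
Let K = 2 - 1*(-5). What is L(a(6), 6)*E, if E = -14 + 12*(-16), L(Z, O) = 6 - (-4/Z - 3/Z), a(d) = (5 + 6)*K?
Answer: -13802/11 ≈ -1254.7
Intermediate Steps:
K = 7 (K = 2 + 5 = 7)
a(d) = 77 (a(d) = (5 + 6)*7 = 11*7 = 77)
L(Z, O) = 6 + 7/Z (L(Z, O) = 6 - (-7)/Z = 6 + 7/Z)
E = -206 (E = -14 - 192 = -206)
L(a(6), 6)*E = (6 + 7/77)*(-206) = (6 + 7*(1/77))*(-206) = (6 + 1/11)*(-206) = (67/11)*(-206) = -13802/11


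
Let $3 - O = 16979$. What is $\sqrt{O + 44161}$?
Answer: $\sqrt{27185} \approx 164.88$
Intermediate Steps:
$O = -16976$ ($O = 3 - 16979 = -16976$)
$\sqrt{O + 44161} = \sqrt{-16976 + 44161} = \sqrt{27185}$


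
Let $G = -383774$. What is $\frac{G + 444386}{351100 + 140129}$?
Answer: $\frac{20204}{163743} \approx 0.12339$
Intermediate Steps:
$\frac{G + 444386}{351100 + 140129} = \frac{-383774 + 444386}{351100 + 140129} = \frac{60612}{491229} = 60612 \cdot \frac{1}{491229} = \frac{20204}{163743}$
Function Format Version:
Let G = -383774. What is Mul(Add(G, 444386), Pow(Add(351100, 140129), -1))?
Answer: Rational(20204, 163743) ≈ 0.12339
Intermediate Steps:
Mul(Add(G, 444386), Pow(Add(351100, 140129), -1)) = Mul(Add(-383774, 444386), Pow(Add(351100, 140129), -1)) = Mul(60612, Pow(491229, -1)) = Mul(60612, Rational(1, 491229)) = Rational(20204, 163743)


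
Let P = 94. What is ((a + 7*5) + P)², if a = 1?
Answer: 16900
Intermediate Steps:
((a + 7*5) + P)² = ((1 + 7*5) + 94)² = ((1 + 35) + 94)² = (36 + 94)² = 130² = 16900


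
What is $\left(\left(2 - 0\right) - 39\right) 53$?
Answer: $-1961$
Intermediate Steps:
$\left(\left(2 - 0\right) - 39\right) 53 = \left(\left(2 + 0\right) - 39\right) 53 = \left(2 - 39\right) 53 = \left(-37\right) 53 = -1961$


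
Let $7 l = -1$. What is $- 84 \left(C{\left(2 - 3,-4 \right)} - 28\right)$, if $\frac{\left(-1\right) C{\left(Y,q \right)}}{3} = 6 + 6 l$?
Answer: $3648$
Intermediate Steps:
$l = - \frac{1}{7}$ ($l = \frac{1}{7} \left(-1\right) = - \frac{1}{7} \approx -0.14286$)
$C{\left(Y,q \right)} = - \frac{108}{7}$ ($C{\left(Y,q \right)} = - 3 \left(6 + 6 \left(- \frac{1}{7}\right)\right) = - 3 \left(6 - \frac{6}{7}\right) = \left(-3\right) \frac{36}{7} = - \frac{108}{7}$)
$- 84 \left(C{\left(2 - 3,-4 \right)} - 28\right) = - 84 \left(- \frac{108}{7} - 28\right) = \left(-84\right) \left(- \frac{304}{7}\right) = 3648$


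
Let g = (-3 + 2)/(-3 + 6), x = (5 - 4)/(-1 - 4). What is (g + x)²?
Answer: 64/225 ≈ 0.28444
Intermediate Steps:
x = -⅕ (x = 1/(-5) = 1*(-⅕) = -⅕ ≈ -0.20000)
g = -⅓ (g = -1/3 = -1*⅓ = -⅓ ≈ -0.33333)
(g + x)² = (-⅓ - ⅕)² = (-8/15)² = 64/225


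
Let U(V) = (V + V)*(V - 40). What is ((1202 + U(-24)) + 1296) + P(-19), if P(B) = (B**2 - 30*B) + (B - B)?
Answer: 6501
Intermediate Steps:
P(B) = B**2 - 30*B (P(B) = (B**2 - 30*B) + 0 = B**2 - 30*B)
U(V) = 2*V*(-40 + V) (U(V) = (2*V)*(-40 + V) = 2*V*(-40 + V))
((1202 + U(-24)) + 1296) + P(-19) = ((1202 + 2*(-24)*(-40 - 24)) + 1296) - 19*(-30 - 19) = ((1202 + 2*(-24)*(-64)) + 1296) - 19*(-49) = ((1202 + 3072) + 1296) + 931 = (4274 + 1296) + 931 = 5570 + 931 = 6501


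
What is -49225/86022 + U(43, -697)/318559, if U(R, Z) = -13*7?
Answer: -15688894777/27403082298 ≈ -0.57252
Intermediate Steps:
U(R, Z) = -91
-49225/86022 + U(43, -697)/318559 = -49225/86022 - 91/318559 = -15688894777/27403082298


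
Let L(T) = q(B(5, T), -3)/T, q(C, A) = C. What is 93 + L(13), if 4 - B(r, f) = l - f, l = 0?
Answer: 1226/13 ≈ 94.308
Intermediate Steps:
B(r, f) = 4 + f (B(r, f) = 4 - (0 - f) = 4 - (-1)*f = 4 + f)
L(T) = (4 + T)/T
93 + L(13) = 93 + (4 + 13)/13 = 93 + (1/13)*17 = 93 + 17/13 = 1226/13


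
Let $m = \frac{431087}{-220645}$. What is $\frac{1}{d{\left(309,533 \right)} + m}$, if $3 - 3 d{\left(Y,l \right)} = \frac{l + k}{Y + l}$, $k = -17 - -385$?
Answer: $- \frac{557349270}{730377637} \approx -0.7631$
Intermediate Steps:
$k = 368$ ($k = -17 + 385 = 368$)
$m = - \frac{431087}{220645}$ ($m = 431087 \left(- \frac{1}{220645}\right) = - \frac{431087}{220645} \approx -1.9538$)
$d{\left(Y,l \right)} = 1 - \frac{368 + l}{3 \left(Y + l\right)}$ ($d{\left(Y,l \right)} = 1 - \frac{\left(l + 368\right) \frac{1}{Y + l}}{3} = 1 - \frac{\left(368 + l\right) \frac{1}{Y + l}}{3} = 1 - \frac{\frac{1}{Y + l} \left(368 + l\right)}{3} = 1 - \frac{368 + l}{3 \left(Y + l\right)}$)
$\frac{1}{d{\left(309,533 \right)} + m} = \frac{1}{\frac{- \frac{368}{3} + 309 + \frac{2}{3} \cdot 533}{309 + 533} - \frac{431087}{220645}} = \frac{1}{\frac{- \frac{368}{3} + 309 + \frac{1066}{3}}{842} - \frac{431087}{220645}} = \frac{1}{\frac{1}{842} \cdot \frac{1625}{3} - \frac{431087}{220645}} = \frac{1}{\frac{1625}{2526} - \frac{431087}{220645}} = \frac{1}{- \frac{730377637}{557349270}} = - \frac{557349270}{730377637}$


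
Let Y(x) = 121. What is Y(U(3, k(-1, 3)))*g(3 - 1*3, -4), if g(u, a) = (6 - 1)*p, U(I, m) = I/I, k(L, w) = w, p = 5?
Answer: 3025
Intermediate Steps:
U(I, m) = 1
g(u, a) = 25 (g(u, a) = (6 - 1)*5 = 5*5 = 25)
Y(U(3, k(-1, 3)))*g(3 - 1*3, -4) = 121*25 = 3025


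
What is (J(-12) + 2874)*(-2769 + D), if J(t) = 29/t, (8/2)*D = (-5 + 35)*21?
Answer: -59993119/8 ≈ -7.4991e+6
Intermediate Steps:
D = 315/2 (D = ((-5 + 35)*21)/4 = (30*21)/4 = (1/4)*630 = 315/2 ≈ 157.50)
(J(-12) + 2874)*(-2769 + D) = (29/(-12) + 2874)*(-2769 + 315/2) = (29*(-1/12) + 2874)*(-5223/2) = (-29/12 + 2874)*(-5223/2) = (34459/12)*(-5223/2) = -59993119/8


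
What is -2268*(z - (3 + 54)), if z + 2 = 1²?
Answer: 131544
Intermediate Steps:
z = -1 (z = -2 + 1² = -2 + 1 = -1)
-2268*(z - (3 + 54)) = -2268*(-1 - (3 + 54)) = -2268*(-1 - 1*57) = -2268*(-1 - 57) = -2268*(-58) = 131544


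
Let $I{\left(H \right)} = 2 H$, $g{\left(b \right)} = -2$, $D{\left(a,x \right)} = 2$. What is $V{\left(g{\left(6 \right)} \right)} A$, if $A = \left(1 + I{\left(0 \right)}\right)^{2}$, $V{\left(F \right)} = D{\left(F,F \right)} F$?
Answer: $-4$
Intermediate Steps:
$V{\left(F \right)} = 2 F$
$A = 1$ ($A = \left(1 + 2 \cdot 0\right)^{2} = \left(1 + 0\right)^{2} = 1^{2} = 1$)
$V{\left(g{\left(6 \right)} \right)} A = 2 \left(-2\right) 1 = \left(-4\right) 1 = -4$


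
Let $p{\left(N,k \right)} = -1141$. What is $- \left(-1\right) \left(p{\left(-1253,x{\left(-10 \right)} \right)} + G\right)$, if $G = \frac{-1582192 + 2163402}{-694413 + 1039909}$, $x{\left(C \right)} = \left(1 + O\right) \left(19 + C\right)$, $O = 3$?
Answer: $- \frac{10358677}{9092} \approx -1139.3$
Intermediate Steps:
$x{\left(C \right)} = 76 + 4 C$ ($x{\left(C \right)} = \left(1 + 3\right) \left(19 + C\right) = 4 \left(19 + C\right) = 76 + 4 C$)
$G = \frac{15295}{9092}$ ($G = \frac{581210}{345496} = 581210 \cdot \frac{1}{345496} = \frac{15295}{9092} \approx 1.6822$)
$- \left(-1\right) \left(p{\left(-1253,x{\left(-10 \right)} \right)} + G\right) = - \left(-1\right) \left(-1141 + \frac{15295}{9092}\right) = - \frac{\left(-1\right) \left(-10358677\right)}{9092} = \left(-1\right) \frac{10358677}{9092} = - \frac{10358677}{9092}$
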